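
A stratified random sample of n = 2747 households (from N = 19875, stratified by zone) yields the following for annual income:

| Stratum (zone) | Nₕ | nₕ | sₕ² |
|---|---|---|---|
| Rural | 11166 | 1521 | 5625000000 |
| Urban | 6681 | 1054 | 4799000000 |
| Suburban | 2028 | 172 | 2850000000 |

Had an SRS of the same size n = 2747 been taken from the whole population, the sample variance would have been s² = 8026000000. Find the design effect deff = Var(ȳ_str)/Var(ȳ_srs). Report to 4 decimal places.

0.6352

Var(ȳ_str) = Σ Wₕ²(1−fₕ)sₕ²/nₕ with Wₕ = Nₕ/19875:
  Rural: (11166/19875)²·(1−1521/11166)·5625000000/1521 = 1.0082748 × 10^6
  Urban: (6681/19875)²·(1−1054/6681)·4799000000/1054 = 433325.5
  Suburban: (2028/19875)²·(1−172/2028)·2850000000/172 = 157887.61
  → Var(ȳ_str) = 1.5994879 × 10^6.
Var(ȳ_srs) = (1 − 2747/19875)·8026000000/2747 = 2.5179089 × 10^6.
deff = (1.5994879 × 10^6) / (2.5179089 × 10^6) = 0.6352.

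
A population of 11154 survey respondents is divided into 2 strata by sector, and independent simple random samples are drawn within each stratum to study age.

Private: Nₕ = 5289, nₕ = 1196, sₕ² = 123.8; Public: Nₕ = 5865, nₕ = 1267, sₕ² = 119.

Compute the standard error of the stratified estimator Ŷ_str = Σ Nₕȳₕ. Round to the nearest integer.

Var(Ŷ_str) = Σₕ Nₕ²(1 − fₕ)sₕ²/nₕ.
Private: 5289²·(1 − 1196/5289)·123.8/1196 = 2.2408087 × 10^6.
Public: 5865²·(1 − 1267/5865)·119/1267 = 2.5328375 × 10^6.
Sum = 4.7736462 × 10^6.
SE = √(4.7736462 × 10^6) = 2185.

2185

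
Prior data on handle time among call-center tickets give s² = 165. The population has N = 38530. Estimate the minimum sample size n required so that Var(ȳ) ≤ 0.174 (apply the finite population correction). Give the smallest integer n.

Without fpc, n₀ = s²/D = 165/0.174 = 948.2759.
With fpc, (1 − n/N)·s²/n ≤ D requires n ≥ n₀/(1 + n₀/N) = 948.2759/(1 + 948.2759/38530) = 925.4981.
Rounding up, n = 926.

926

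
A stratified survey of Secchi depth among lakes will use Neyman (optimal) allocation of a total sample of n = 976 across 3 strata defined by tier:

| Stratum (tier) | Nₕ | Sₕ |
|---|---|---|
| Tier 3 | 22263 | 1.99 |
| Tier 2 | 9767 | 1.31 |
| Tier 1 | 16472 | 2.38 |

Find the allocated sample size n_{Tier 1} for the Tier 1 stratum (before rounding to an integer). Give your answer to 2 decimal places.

Neyman allocation: nₕ = n·NₕSₕ / Σⱼ NⱼSⱼ.
Σ NⱼSⱼ = 22263·1.99 + 9767·1.31 + 16472·2.38 = 96301.5.
n_{Tier 1} = 976·16472·2.38 / 96301.5 = 397.32.

397.32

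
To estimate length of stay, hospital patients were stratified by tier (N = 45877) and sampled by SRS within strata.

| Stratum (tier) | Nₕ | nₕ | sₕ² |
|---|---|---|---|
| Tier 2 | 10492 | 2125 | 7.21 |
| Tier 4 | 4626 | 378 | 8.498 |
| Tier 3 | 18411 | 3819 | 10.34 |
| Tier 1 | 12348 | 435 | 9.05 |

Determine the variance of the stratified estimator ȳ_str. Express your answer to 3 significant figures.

0.00215

Var(ȳ_str) = Σₕ Wₕ²(1 − fₕ)sₕ²/nₕ with Wₕ = Nₕ/N, N = 45877.
Tier 2: Wₕ = 0.22869848; term = 0.22869848²·(1 − 0.20253526)·7.21/2125 = 1.4151887 × 10^-4.
Tier 4: Wₕ = 0.10083484; term = 0.10083484²·(1 − 0.08171206)·8.498/378 = 2.0990609 × 10^-4.
Tier 3: Wₕ = 0.40131220; term = 0.40131220²·(1 − 0.20743034)·10.34/3819 = 3.4559946 × 10^-4.
Tier 1: Wₕ = 0.26915448; term = 0.26915448²·(1 − 0.03522838)·9.05/435 = 0.0014540759.
Sum = 0.0021511003.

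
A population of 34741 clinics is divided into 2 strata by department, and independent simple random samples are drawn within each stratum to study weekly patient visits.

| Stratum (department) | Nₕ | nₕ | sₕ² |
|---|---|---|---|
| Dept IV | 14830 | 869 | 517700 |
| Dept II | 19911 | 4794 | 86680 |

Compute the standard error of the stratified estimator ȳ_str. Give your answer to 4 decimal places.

10.3298

Var(ȳ_str) = Σₕ Wₕ²(1 − fₕ)sₕ²/nₕ with Wₕ = Nₕ/N, N = 34741.
Dept IV: Wₕ = 0.42687315; term = 0.42687315²·(1 − 0.05859744)·517700/869 = 102.19542.
Dept II: Wₕ = 0.57312685; term = 0.57312685²·(1 − 0.24077143)·86680/4794 = 4.5091525.
Sum = 106.70457.
SE = √(106.70457) = 10.3298.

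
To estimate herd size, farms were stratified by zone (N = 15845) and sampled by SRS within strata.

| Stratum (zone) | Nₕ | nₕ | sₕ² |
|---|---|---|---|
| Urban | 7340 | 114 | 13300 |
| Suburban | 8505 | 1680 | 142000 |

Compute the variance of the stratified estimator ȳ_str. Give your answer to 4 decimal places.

Var(ȳ_str) = Σₕ Wₕ²(1 − fₕ)sₕ²/nₕ with Wₕ = Nₕ/N, N = 15845.
Urban: Wₕ = 0.46323761; term = 0.46323761²·(1 − 0.01553134)·13300/114 = 24.64656.
Suburban: Wₕ = 0.53676239; term = 0.53676239²·(1 − 0.19753086)·142000/1680 = 19.542114.
Sum = 44.188674.

44.1887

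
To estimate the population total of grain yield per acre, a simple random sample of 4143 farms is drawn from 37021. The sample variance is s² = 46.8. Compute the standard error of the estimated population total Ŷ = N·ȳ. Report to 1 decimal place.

3708.0

Var(Ŷ) = N²·Var(ȳ) = N²·(1 − n/N)·s²/n.
f = 4143/37021 = 0.11190946; Var(ȳ) = 0.88809054·46.8/4143 = 0.010032015.
Var(Ŷ) = 37021² · 0.010032015 = 1.3749423 × 10^7.
SE(Ŷ) = √(1.3749423 × 10^7) = 3708.0.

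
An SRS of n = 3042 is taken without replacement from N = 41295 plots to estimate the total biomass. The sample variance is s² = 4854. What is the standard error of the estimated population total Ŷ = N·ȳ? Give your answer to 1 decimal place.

Var(Ŷ) = N²·Var(ȳ) = N²·(1 − n/N)·s²/n.
f = 3042/41295 = 0.07366509; Var(ȳ) = 0.92633491·4854/3042 = 1.4781163.
Var(Ŷ) = 41295² · 1.4781163 = 2.5205978 × 10^9.
SE(Ŷ) = √(2.5205978 × 10^9) = 50205.6.

50205.6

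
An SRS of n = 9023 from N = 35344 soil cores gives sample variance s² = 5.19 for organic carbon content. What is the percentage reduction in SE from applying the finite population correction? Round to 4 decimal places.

13.7035

f = n/N = 9023/35344 = 0.25529086.
SE_no-fpc = √(s²/n) = 0.023983259; SE_fpc = √((1−f)s²/n) = 0.020696721.
Ratio = √(1−f) = 0.86296532. Reduction = 100·(1 − 0.86296532) = 13.7035%.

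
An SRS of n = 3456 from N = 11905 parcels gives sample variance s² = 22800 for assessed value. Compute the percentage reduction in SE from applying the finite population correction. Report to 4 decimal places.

f = n/N = 3456/11905 = 0.29029819.
SE_no-fpc = √(s²/n) = 2.5685058; SE_fpc = √((1−f)s²/n) = 2.163807.
Ratio = √(1−f) = 0.84243801. Reduction = 100·(1 − 0.84243801) = 15.7562%.

15.7562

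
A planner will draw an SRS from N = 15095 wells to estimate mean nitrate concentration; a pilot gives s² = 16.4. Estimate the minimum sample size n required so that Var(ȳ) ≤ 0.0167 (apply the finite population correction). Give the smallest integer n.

923

Without fpc, n₀ = s²/D = 16.4/0.0167 = 982.0359.
With fpc, (1 − n/N)·s²/n ≤ D requires n ≥ n₀/(1 + n₀/N) = 982.0359/(1 + 982.0359/15095) = 922.0501.
Rounding up, n = 923.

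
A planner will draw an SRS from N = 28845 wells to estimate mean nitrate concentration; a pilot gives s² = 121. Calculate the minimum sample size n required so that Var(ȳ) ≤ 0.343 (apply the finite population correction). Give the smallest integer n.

349

Without fpc, n₀ = s²/D = 121/0.343 = 352.7697.
With fpc, (1 − n/N)·s²/n ≤ D requires n ≥ n₀/(1 + n₀/N) = 352.7697/(1 + 352.7697/28845) = 348.5075.
Rounding up, n = 349.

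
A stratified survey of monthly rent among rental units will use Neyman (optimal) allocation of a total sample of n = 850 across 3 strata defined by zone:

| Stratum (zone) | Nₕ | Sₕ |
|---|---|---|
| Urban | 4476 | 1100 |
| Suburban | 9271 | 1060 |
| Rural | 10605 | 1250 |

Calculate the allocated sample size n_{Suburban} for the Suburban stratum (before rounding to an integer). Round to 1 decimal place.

Neyman allocation: nₕ = n·NₕSₕ / Σⱼ NⱼSⱼ.
Σ NⱼSⱼ = 4476·1100 + 9271·1060 + 10605·1250 = 2.800711 × 10^7.
n_{Suburban} = 850·9271·1060 / (2.800711 × 10^7) = 298.3.

298.3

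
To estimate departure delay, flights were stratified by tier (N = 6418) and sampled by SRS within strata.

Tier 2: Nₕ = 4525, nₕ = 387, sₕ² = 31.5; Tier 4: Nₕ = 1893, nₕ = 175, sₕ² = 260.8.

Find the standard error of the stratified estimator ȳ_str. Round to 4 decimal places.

0.3933

Var(ȳ_str) = Σₕ Wₕ²(1 − fₕ)sₕ²/nₕ with Wₕ = Nₕ/N, N = 6418.
Tier 2: Wₕ = 0.70504830; term = 0.70504830²·(1 − 0.08552486)·31.5/387 = 0.03700064.
Tier 4: Wₕ = 0.29495170; term = 0.29495170²·(1 − 0.09244585)·260.8/175 = 0.11766408.
Sum = 0.15466472.
SE = √(0.15466472) = 0.3933.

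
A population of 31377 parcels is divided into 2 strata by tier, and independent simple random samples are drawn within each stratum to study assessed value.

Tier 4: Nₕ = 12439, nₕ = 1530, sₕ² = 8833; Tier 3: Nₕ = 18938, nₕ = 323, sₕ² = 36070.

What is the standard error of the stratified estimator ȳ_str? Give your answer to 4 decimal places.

6.3861

Var(ȳ_str) = Σₕ Wₕ²(1 − fₕ)sₕ²/nₕ with Wₕ = Nₕ/N, N = 31377.
Tier 4: Wₕ = 0.39643688; term = 0.39643688²·(1 − 0.12300024)·8833/1530 = 0.79572751.
Tier 3: Wₕ = 0.60356312; term = 0.60356312²·(1 − 0.01705566)·36070/323 = 39.986918.
Sum = 40.782646.
SE = √(40.782646) = 6.3861.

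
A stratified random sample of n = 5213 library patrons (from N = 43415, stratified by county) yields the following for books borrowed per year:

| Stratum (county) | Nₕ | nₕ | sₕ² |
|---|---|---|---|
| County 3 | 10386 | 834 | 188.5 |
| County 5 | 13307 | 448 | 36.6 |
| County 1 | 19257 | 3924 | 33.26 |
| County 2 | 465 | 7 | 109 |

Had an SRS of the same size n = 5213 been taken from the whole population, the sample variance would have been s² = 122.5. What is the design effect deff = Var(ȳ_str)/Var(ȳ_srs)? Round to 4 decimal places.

Var(ȳ_str) = Σ Wₕ²(1−fₕ)sₕ²/nₕ with Wₕ = Nₕ/43415:
  County 3: (10386/43415)²·(1−834/10386)·188.5/834 = 0.011896202
  County 5: (13307/43415)²·(1−448/13307)·36.6/448 = 0.0074167017
  County 1: (19257/43415)²·(1−3924/19257)·33.26/3924 = 0.00132779
  County 2: (465/43415)²·(1−7/465)·109/7 = 0.0017594109
  → Var(ȳ_str) = 0.022400105.
Var(ȳ_srs) = (1 − 5213/43415)·122.5/5213 = 0.02067734.
deff = 0.022400105 / 0.02067734 = 1.0833.

1.0833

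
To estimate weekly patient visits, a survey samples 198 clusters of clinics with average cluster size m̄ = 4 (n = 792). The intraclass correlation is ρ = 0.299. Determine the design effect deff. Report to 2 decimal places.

deff = 1 + (4 − 1)·0.299 = 1 + 0.897 = 1.897.

1.90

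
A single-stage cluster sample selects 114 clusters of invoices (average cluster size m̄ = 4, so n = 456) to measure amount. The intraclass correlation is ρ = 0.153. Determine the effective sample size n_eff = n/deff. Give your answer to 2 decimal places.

312.54

deff = 1 + (4 − 1)·0.153 = 1 + 0.459 = 1.459.
n_eff = 456 / 1.459 = 312.54.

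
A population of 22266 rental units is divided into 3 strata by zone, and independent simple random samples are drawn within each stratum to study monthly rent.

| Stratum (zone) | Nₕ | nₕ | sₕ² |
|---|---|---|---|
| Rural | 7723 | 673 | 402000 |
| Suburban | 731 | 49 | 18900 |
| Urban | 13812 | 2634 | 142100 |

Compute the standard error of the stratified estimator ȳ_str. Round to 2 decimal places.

Var(ȳ_str) = Σₕ Wₕ²(1 − fₕ)sₕ²/nₕ with Wₕ = Nₕ/N, N = 22266.
Rural: Wₕ = 0.34685170; term = 0.34685170²·(1 − 0.08714230)·402000/673 = 65.599682.
Suburban: Wₕ = 0.03283032; term = 0.03283032²·(1 − 0.06703146)·18900/49 = 0.38786721.
Urban: Wₕ = 0.62031797; term = 0.62031797²·(1 − 0.19070374)·142100/2634 = 16.800205.
Sum = 82.787754.
SE = √(82.787754) = 9.10.

9.10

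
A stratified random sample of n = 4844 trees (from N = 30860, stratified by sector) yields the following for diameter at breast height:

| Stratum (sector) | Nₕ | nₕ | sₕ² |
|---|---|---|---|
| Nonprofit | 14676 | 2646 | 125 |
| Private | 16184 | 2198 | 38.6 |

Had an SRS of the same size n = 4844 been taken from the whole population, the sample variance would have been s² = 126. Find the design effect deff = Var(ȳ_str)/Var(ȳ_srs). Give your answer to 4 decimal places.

0.5897

Var(ȳ_str) = Σ Wₕ²(1−fₕ)sₕ²/nₕ with Wₕ = Nₕ/30860:
  Nonprofit: (14676/30860)²·(1−2646/14676)·125/2646 = 0.0087579338
  Private: (16184/30860)²·(1−2198/16184)·38.6/2198 = 0.0041739493
  → Var(ȳ_str) = 0.012931883.
Var(ȳ_srs) = (1 − 4844/30860)·126/4844 = 0.021928605.
deff = 0.012931883 / 0.021928605 = 0.5897.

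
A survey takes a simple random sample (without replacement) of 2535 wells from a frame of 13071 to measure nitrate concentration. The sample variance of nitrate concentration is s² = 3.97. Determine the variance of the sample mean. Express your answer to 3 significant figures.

0.00126

Under SRS without replacement, Var(ȳ) = (1 − f)·s²/n with f = n/N = 2535/13071 = 0.19394078.
Var(ȳ) = (1 − 0.19394078)·3.97/2535 = 0.80605922·0.001566075 = 0.0012623491.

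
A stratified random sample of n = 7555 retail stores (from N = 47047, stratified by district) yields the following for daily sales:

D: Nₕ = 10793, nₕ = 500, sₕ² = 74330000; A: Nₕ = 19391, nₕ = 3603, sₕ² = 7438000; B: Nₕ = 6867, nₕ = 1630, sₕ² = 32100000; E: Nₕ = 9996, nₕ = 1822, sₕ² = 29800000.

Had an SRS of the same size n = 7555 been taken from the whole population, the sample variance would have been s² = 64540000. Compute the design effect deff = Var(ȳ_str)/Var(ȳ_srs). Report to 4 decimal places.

Var(ȳ_str) = Σ Wₕ²(1−fₕ)sₕ²/nₕ with Wₕ = Nₕ/47047:
  D: (10793/47047)²·(1−500/10793)·74330000/500 = 7461.2984
  A: (19391/47047)²·(1−3603/19391)·7438000/3603 = 285.53238
  B: (6867/47047)²·(1−1630/6867)·32100000/1630 = 319.96552
  E: (9996/47047)²·(1−1822/9996)·29800000/1822 = 603.76078
  → Var(ȳ_str) = 8670.5571.
Var(ȳ_srs) = (1 − 7555/47047)·64540000/7555 = 7170.8673.
deff = 8670.5571 / 7170.8673 = 1.2091.

1.2091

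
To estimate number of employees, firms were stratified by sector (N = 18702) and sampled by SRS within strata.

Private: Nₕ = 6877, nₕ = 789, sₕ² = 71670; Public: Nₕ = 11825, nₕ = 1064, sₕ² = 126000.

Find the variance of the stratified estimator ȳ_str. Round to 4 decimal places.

Var(ȳ_str) = Σₕ Wₕ²(1 − fₕ)sₕ²/nₕ with Wₕ = Nₕ/N, N = 18702.
Private: Wₕ = 0.36771468; term = 0.36771468²·(1 − 0.11473026)·71670/789 = 10.873215.
Public: Wₕ = 0.63228532; term = 0.63228532²·(1 − 0.08997886)·126000/1064 = 43.083065.
Sum = 53.95628.

53.9563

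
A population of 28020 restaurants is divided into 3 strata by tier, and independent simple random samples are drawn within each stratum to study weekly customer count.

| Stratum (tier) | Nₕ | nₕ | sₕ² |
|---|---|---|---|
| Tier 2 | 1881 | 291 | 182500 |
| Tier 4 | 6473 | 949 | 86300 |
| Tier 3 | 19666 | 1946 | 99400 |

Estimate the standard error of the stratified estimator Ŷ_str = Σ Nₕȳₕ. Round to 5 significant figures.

151420

Var(Ŷ_str) = Σₕ Nₕ²(1 − fₕ)sₕ²/nₕ.
Tier 2: 1881²·(1 − 291/1881)·182500/291 = 1.8756673 × 10^9.
Tier 4: 6473²·(1 − 949/6473)·86300/949 = 3.2516505 × 10^9.
Tier 3: 19666²·(1 − 1946/19666)·99400/1946 = 1.7800135 × 10^10.
Sum = 2.2927453 × 10^10.
SE = √(2.2927453 × 10^10) = 151420.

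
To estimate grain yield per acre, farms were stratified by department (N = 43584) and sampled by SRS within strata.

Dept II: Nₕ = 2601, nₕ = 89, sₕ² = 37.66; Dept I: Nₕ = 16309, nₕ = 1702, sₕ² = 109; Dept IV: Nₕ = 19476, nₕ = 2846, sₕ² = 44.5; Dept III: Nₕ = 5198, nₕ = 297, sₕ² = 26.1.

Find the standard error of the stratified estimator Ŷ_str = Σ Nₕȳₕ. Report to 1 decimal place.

Var(Ŷ_str) = Σₕ Nₕ²(1 − fₕ)sₕ²/nₕ.
Dept II: 2601²·(1 − 89/2601)·37.66/89 = 2.7647145 × 10^6.
Dept I: 16309²·(1 − 1702/16309)·109/1702 = 1.5256514 × 10^7.
Dept IV: 19476²·(1 − 2846/19476)·44.5/2846 = 5.0642732 × 10^6.
Dept III: 5198²·(1 − 297/5198)·26.1/297 = 2.2387471 × 10^6.
Sum = 2.5324249 × 10^7.
SE = √(2.5324249 × 10^7) = 5032.3.

5032.3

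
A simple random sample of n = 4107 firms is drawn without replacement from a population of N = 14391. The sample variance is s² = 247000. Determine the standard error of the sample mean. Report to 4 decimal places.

6.5557

Under SRS without replacement, Var(ȳ) = (1 − f)·s²/n with f = n/N = 4107/14391 = 0.28538670.
Var(ȳ) = (1 − 0.28538670)·247000/4107 = 0.71461330·60.141222 = 42.977717.
SE(ȳ) = √(42.977717) = 6.5557.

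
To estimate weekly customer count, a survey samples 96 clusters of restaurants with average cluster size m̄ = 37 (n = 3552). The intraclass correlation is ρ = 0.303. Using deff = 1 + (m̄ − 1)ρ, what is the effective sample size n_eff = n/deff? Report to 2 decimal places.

deff = 1 + (37 − 1)·0.303 = 1 + 10.908 = 11.908.
n_eff = 3552 / 11.908 = 298.29.

298.29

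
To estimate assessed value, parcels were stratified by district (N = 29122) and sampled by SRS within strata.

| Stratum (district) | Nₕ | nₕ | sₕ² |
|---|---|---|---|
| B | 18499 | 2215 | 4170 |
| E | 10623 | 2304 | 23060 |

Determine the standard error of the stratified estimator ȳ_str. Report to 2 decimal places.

Var(ȳ_str) = Σₕ Wₕ²(1 − fₕ)sₕ²/nₕ with Wₕ = Nₕ/N, N = 29122.
B: Wₕ = 0.63522423; term = 0.63522423²·(1 − 0.11973620)·4170/2215 = 0.66869685.
E: Wₕ = 0.36477577; term = 0.36477577²·(1 − 0.21688788)·23060/2304 = 1.0429242.
Sum = 1.7116211.
SE = √(1.7116211) = 1.31.

1.31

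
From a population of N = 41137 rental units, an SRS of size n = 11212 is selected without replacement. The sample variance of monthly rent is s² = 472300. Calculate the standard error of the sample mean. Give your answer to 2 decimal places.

Under SRS without replacement, Var(ȳ) = (1 − f)·s²/n with f = n/N = 11212/41137 = 0.27255269.
Var(ȳ) = (1 − 0.27255269)·472300/11212 = 0.72744731·42.124509 = 30.643361.
SE(ȳ) = √(30.643361) = 5.54.

5.54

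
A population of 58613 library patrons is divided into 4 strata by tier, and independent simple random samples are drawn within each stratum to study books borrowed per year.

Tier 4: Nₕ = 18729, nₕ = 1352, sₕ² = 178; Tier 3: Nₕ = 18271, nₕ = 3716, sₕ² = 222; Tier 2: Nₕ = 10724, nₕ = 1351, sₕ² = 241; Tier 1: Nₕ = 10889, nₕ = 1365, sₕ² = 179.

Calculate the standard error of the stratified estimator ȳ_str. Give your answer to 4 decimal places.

0.1621

Var(ȳ_str) = Σₕ Wₕ²(1 − fₕ)sₕ²/nₕ with Wₕ = Nₕ/N, N = 58613.
Tier 4: Wₕ = 0.31953662; term = 0.31953662²·(1 − 0.07218752)·178/1352 = 0.01247225.
Tier 3: Wₕ = 0.31172266; term = 0.31172266²·(1 − 0.20338241)·222/3716 = 0.0046244905.
Tier 2: Wₕ = 0.18296282; term = 0.18296282²·(1 − 0.12597911)·241/1351 = 0.0052192634.
Tier 1: Wₕ = 0.18577790; term = 0.18577790²·(1 − 0.12535586)·179/1365 = 0.003958584.
Sum = 0.026274588.
SE = √(0.026274588) = 0.1621.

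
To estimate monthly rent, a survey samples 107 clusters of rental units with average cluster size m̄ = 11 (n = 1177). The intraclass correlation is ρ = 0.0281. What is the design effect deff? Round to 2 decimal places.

1.28

deff = 1 + (11 − 1)·0.0281 = 1 + 0.281 = 1.281.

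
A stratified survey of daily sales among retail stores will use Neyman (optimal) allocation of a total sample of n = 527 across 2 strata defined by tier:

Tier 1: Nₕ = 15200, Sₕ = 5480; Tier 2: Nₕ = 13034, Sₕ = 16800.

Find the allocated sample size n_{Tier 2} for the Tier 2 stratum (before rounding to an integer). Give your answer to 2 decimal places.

381.77

Neyman allocation: nₕ = n·NₕSₕ / Σⱼ NⱼSⱼ.
Σ NⱼSⱼ = 15200·5480 + 13034·16800 = 3.022672 × 10^8.
n_{Tier 2} = 527·13034·16800 / (3.022672 × 10^8) = 381.77.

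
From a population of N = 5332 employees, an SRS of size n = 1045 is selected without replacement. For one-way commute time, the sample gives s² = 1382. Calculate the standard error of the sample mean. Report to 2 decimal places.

1.03

Under SRS without replacement, Var(ȳ) = (1 − f)·s²/n with f = n/N = 1045/5332 = 0.19598650.
Var(ȳ) = (1 − 0.19598650)·1382/1045 = 0.80401350·1.322488 = 1.0632982.
SE(ȳ) = √(1.0632982) = 1.03.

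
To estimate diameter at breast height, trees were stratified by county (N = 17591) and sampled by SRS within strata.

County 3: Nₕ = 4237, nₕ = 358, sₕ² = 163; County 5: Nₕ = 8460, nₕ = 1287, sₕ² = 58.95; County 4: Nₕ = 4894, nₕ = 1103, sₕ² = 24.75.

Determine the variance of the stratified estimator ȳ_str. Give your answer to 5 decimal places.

0.03451

Var(ȳ_str) = Σₕ Wₕ²(1 − fₕ)sₕ²/nₕ with Wₕ = Nₕ/N, N = 17591.
County 3: Wₕ = 0.24086180; term = 0.24086180²·(1 − 0.08449375)·163/358 = 0.024182532.
County 5: Wₕ = 0.48092775; term = 0.48092775²·(1 − 0.15212766)·58.95/1287 = 0.0089824622.
County 4: Wₕ = 0.27821045; term = 0.27821045²·(1 − 0.22537801)·24.75/1103 = 0.0013453534.
Sum = 0.034510348.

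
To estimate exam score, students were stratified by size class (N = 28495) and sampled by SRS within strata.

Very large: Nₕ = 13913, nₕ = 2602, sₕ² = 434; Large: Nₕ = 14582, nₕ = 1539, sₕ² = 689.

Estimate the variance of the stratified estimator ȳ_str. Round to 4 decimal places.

0.1372

Var(ȳ_str) = Σₕ Wₕ²(1 − fₕ)sₕ²/nₕ with Wₕ = Nₕ/N, N = 28495.
Very large: Wₕ = 0.48826110; term = 0.48826110²·(1 − 0.18701933)·434/2602 = 0.032327112.
Large: Wₕ = 0.51173890; term = 0.51173890²·(1 − 0.10554108)·689/1539 = 0.10486676.
Sum = 0.13719387.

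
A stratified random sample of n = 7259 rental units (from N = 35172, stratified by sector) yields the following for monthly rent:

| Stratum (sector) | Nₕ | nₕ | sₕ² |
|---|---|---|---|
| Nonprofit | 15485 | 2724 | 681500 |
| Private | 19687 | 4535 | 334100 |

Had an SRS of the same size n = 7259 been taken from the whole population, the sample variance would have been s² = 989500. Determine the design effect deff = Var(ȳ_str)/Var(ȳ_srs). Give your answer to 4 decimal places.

0.5336

Var(ȳ_str) = Σ Wₕ²(1−fₕ)sₕ²/nₕ with Wₕ = Nₕ/35172:
  Nonprofit: (15485/35172)²·(1−2724/15485)·681500/2724 = 39.963227
  Private: (19687/35172)²·(1−4535/19687)·334100/4535 = 17.764564
  → Var(ȳ_str) = 57.727791.
Var(ȳ_srs) = (1 − 7259/35172)·989500/7259 = 108.18037.
deff = 57.727791 / 108.18037 = 0.5336.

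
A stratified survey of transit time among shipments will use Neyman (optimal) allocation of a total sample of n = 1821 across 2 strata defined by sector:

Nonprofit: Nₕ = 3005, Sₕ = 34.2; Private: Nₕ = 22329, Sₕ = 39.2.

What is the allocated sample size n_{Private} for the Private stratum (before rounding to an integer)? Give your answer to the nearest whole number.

1630

Neyman allocation: nₕ = n·NₕSₕ / Σⱼ NⱼSⱼ.
Σ NⱼSⱼ = 3005·34.2 + 22329·39.2 = 978067.8.
n_{Private} = 1821·22329·39.2 / 978067.8 = 1630.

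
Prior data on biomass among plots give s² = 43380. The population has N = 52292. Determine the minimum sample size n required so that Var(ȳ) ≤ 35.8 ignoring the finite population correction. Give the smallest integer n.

1212

Without fpc, n₀ = s²/D = 43380/35.8 = 1211.7318.
Rounding up, n = 1212.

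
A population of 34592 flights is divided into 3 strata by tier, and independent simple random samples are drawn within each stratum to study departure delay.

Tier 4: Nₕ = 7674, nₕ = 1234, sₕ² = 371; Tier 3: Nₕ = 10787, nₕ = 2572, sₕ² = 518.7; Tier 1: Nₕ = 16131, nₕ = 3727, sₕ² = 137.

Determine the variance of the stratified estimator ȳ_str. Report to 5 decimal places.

Var(ȳ_str) = Σₕ Wₕ²(1 − fₕ)sₕ²/nₕ with Wₕ = Nₕ/N, N = 34592.
Tier 4: Wₕ = 0.22184320; term = 0.22184320²·(1 − 0.16080271)·371/1234 = 0.012416954.
Tier 3: Wₕ = 0.31183511; term = 0.31183511²·(1 − 0.23843515)·518.7/2572 = 0.014934895.
Tier 1: Wₕ = 0.46632169; term = 0.46632169²·(1 − 0.23104581)·137/3727 = 0.0061465707.
Sum = 0.03349842.

0.03350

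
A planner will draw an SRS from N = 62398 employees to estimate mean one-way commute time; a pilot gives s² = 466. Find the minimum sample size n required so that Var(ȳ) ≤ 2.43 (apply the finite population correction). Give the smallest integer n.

Without fpc, n₀ = s²/D = 466/2.43 = 191.7695.
With fpc, (1 − n/N)·s²/n ≤ D requires n ≥ n₀/(1 + n₀/N) = 191.7695/(1 + 191.7695/62398) = 191.1819.
Rounding up, n = 192.

192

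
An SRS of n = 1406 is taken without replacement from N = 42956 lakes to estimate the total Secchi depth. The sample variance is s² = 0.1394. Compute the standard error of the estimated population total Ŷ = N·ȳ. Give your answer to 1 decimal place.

Var(Ŷ) = N²·Var(ȳ) = N²·(1 − n/N)·s²/n.
f = 1406/42956 = 0.03273117; Var(ȳ) = 0.96726883·0.1394/1406 = 9.5901334 × 10^-5.
Var(Ŷ) = 42956² · (9.5901334 × 10^-5) = 176958.86.
SE(Ŷ) = √(176958.86) = 420.7.

420.7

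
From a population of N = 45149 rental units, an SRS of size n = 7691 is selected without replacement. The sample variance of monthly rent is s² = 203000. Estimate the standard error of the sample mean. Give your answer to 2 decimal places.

Under SRS without replacement, Var(ȳ) = (1 − f)·s²/n with f = n/N = 7691/45149 = 0.17034707.
Var(ȳ) = (1 − 0.17034707)·203000/7691 = 0.82965293·26.394487 = 21.898263.
SE(ȳ) = √(21.898263) = 4.68.

4.68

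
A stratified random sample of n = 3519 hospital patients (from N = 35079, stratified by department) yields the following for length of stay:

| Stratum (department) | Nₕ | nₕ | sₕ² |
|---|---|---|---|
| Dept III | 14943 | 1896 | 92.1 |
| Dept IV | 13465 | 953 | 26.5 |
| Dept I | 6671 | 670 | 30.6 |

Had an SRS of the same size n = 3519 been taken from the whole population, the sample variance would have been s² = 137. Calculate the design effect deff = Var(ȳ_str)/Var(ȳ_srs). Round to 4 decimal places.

0.3708

Var(ȳ_str) = Σ Wₕ²(1−fₕ)sₕ²/nₕ with Wₕ = Nₕ/35079:
  Dept III: (14943/35079)²·(1−1896/14943)·92.1/1896 = 0.0076961823
  Dept IV: (13465/35079)²·(1−953/13465)·26.5/953 = 0.003807077
  Dept I: (6671/35079)²·(1−670/6671)·30.6/670 = 0.001485822
  → Var(ȳ_str) = 0.012989081.
Var(ȳ_srs) = (1 − 3519/35079)·137/3519 = 0.035026044.
deff = 0.012989081 / 0.035026044 = 0.3708.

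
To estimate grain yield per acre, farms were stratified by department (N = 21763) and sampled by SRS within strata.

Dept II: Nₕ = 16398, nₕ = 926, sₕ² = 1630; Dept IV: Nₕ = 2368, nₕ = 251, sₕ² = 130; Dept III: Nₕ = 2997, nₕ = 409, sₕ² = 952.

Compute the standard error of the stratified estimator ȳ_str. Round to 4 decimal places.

Var(ȳ_str) = Σₕ Wₕ²(1 − fₕ)sₕ²/nₕ with Wₕ = Nₕ/N, N = 21763.
Dept II: Wₕ = 0.75348068; term = 0.75348068²·(1 − 0.05647030)·1630/926 = 0.94292344.
Dept IV: Wₕ = 0.10880853; term = 0.10880853²·(1 − 0.10599662)·130/251 = 0.0054819449.
Dept III: Wₕ = 0.13771079; term = 0.13771079²·(1 − 0.13646980)·952/409 = 0.038117739.
Sum = 0.98652312.
SE = √(0.98652312) = 0.9932.

0.9932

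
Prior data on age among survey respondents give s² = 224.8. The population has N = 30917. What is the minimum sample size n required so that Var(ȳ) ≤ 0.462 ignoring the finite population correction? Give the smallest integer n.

487

Without fpc, n₀ = s²/D = 224.8/0.462 = 486.5801.
Rounding up, n = 487.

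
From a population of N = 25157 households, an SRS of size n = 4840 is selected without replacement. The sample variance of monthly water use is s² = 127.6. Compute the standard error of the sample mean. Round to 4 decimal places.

0.1459

Under SRS without replacement, Var(ȳ) = (1 − f)·s²/n with f = n/N = 4840/25157 = 0.19239178.
Var(ȳ) = (1 − 0.19239178)·127.6/4840 = 0.80760822·0.026363636 = 0.021291489.
SE(ȳ) = √(0.021291489) = 0.1459.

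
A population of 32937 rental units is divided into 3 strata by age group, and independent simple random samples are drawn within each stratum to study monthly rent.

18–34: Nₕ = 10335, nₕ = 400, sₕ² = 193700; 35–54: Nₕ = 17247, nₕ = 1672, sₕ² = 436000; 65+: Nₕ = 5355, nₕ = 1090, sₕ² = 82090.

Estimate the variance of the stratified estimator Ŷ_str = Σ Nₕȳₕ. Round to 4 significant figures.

Var(Ŷ_str) = Σₕ Nₕ²(1 − fₕ)sₕ²/nₕ.
18–34: 10335²·(1 − 400/10335)·193700/400 = 4.972193 × 10^10.
35–54: 17247²·(1 − 1672/17247)·436000/1672 = 7.004737 × 10^10.
65+: 5355²·(1 − 1090/5355)·82090/1090 = 1.7200547 × 10^9.
Sum = 1.2148935 × 10^11.

1.215 × 10^11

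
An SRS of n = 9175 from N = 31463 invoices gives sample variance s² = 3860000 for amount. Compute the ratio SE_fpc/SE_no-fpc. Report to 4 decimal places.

f = n/N = 9175/31463 = 0.29161237.
SE_no-fpc = √(s²/n) = 20.511179; SE_fpc = √((1−f)s²/n) = 17.263391.
Ratio = √(1−f) = 0.84165767.

0.8417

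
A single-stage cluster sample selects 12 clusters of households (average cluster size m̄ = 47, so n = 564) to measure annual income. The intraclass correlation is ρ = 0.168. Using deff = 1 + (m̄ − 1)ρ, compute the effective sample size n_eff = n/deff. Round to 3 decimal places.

deff = 1 + (47 − 1)·0.168 = 1 + 7.728 = 8.728.
n_eff = 564 / 8.728 = 64.620.

64.620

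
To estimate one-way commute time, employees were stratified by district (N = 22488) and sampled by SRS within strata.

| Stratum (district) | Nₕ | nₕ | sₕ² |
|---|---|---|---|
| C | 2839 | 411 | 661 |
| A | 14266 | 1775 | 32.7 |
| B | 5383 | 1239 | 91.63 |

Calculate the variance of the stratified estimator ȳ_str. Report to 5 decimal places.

Var(ȳ_str) = Σₕ Wₕ²(1 − fₕ)sₕ²/nₕ with Wₕ = Nₕ/N, N = 22488.
C: Wₕ = 0.12624511; term = 0.12624511²·(1 − 0.14476928)·661/411 = 0.02192159.
A: Wₕ = 0.63438278; term = 0.63438278²·(1 − 0.12442170)·32.7/1775 = 0.0064915313.
B: Wₕ = 0.23937211; term = 0.23937211²·(1 − 0.23016905)·91.63/1239 = 0.0032621869.
Sum = 0.031675308.

0.03168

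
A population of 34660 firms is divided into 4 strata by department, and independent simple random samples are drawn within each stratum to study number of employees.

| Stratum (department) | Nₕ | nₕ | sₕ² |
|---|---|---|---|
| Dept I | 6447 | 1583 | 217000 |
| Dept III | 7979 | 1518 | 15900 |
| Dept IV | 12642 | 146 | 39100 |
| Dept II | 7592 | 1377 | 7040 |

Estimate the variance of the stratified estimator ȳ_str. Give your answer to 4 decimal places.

Var(ȳ_str) = Σₕ Wₕ²(1 − fₕ)sₕ²/nₕ with Wₕ = Nₕ/N, N = 34660.
Dept I: Wₕ = 0.18600692; term = 0.18600692²·(1 − 0.24554056)·217000/1583 = 3.5782686.
Dept III: Wₕ = 0.23020773; term = 0.23020773²·(1 − 0.19024940)·15900/1518 = 0.44948628.
Dept IV: Wₕ = 0.36474322; term = 0.36474322²·(1 − 0.01154881)·39100/146 = 35.2171.
Dept II: Wₕ = 0.21904212; term = 0.21904212²·(1 − 0.18137513)·7040/1377 = 0.20080704.
Sum = 39.445662.

39.4457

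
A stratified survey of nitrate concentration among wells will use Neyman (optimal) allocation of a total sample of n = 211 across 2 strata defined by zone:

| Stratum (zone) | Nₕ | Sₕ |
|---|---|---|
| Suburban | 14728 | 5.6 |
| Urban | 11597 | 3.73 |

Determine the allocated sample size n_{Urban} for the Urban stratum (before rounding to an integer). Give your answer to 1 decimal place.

Neyman allocation: nₕ = n·NₕSₕ / Σⱼ NⱼSⱼ.
Σ NⱼSⱼ = 14728·5.6 + 11597·3.73 = 125733.61.
n_{Urban} = 211·11597·3.73 / 125733.61 = 72.6.

72.6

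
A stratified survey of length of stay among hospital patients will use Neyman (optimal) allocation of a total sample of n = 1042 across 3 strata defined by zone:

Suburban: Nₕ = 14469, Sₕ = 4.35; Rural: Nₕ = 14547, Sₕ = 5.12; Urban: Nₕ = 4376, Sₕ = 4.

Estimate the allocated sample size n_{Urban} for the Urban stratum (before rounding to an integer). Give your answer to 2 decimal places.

117.73

Neyman allocation: nₕ = n·NₕSₕ / Σⱼ NⱼSⱼ.
Σ NⱼSⱼ = 14469·4.35 + 14547·5.12 + 4376·4 = 154924.79.
n_{Urban} = 1042·4376·4 / 154924.79 = 117.73.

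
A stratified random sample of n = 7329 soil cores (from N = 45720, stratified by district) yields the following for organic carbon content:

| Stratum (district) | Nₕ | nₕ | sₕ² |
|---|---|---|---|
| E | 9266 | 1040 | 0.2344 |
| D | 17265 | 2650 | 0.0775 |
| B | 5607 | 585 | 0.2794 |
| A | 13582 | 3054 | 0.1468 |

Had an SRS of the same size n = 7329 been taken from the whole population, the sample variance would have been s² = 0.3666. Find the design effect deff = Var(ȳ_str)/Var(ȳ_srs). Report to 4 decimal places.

Var(ȳ_str) = Σ Wₕ²(1−fₕ)sₕ²/nₕ with Wₕ = Nₕ/45720:
  E: (9266/45720)²·(1−1040/9266)·0.2344/1040 = 8.218505 × 10^-6
  D: (17265/45720)²·(1−2650/17265)·0.0775/2650 = 3.530277 × 10^-6
  B: (5607/45720)²·(1−585/5607)·0.2794/585 = 6.4337674 × 10^-6
  A: (13582/45720)²·(1−3054/13582)·0.1468/3054 = 3.2881694 × 10^-6
  → Var(ȳ_str) = 2.1470719 × 10^-5.
Var(ȳ_srs) = (1 − 7329/45720)·0.3666/7329 = 4.2002094 × 10^-5.
deff = (2.1470719 × 10^-5) / (4.2002094 × 10^-5) = 0.5112.

0.5112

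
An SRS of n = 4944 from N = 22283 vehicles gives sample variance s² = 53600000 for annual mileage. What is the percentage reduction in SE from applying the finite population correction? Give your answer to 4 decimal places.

f = n/N = 4944/22283 = 0.22187318.
SE_no-fpc = √(s²/n) = 104.12216; SE_fpc = √((1−f)s²/n) = 91.847715.
Ratio = √(1−f) = 0.88211497. Reduction = 100·(1 − 0.88211497) = 11.7885%.

11.7885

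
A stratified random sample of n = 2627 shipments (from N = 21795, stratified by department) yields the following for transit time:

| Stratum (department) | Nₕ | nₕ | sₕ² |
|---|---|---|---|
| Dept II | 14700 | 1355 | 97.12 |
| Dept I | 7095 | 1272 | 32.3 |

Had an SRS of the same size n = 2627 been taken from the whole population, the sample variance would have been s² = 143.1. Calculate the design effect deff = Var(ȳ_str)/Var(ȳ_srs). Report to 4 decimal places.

Var(ȳ_str) = Σ Wₕ²(1−fₕ)sₕ²/nₕ with Wₕ = Nₕ/21795:
  Dept II: (14700/21795)²·(1−1355/14700)·97.12/1355 = 0.029599989
  Dept I: (7095/21795)²·(1−1272/7095)·32.3/1272 = 0.0022085175
  → Var(ȳ_str) = 0.031808507.
Var(ȳ_srs) = (1 − 2627/21795)·143.1/2627 = 0.047907057.
deff = 0.031808507 / 0.047907057 = 0.6640.

0.6640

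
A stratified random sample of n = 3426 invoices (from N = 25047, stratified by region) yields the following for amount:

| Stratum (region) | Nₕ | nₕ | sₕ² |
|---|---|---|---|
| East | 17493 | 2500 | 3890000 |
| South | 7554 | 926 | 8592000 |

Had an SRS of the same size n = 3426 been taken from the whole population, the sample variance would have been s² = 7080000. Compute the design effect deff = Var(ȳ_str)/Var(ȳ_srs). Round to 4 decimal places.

0.7798

Var(ȳ_str) = Σ Wₕ²(1−fₕ)sₕ²/nₕ with Wₕ = Nₕ/25047:
  East: (17493/25047)²·(1−2500/17493)·3890000/2500 = 650.50554
  South: (7554/25047)²·(1−926/7554)·8592000/926 = 740.51069
  → Var(ȳ_str) = 1391.0162.
Var(ȳ_srs) = (1 − 3426/25047)·7080000/3426 = 1783.8813.
deff = 1391.0162 / 1783.8813 = 0.7798.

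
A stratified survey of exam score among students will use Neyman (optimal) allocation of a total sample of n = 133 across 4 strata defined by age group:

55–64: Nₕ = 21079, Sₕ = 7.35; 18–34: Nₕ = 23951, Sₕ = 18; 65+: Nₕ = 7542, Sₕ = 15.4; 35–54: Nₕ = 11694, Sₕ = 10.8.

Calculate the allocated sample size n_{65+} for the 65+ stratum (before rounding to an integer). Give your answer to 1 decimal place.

18.6

Neyman allocation: nₕ = n·NₕSₕ / Σⱼ NⱼSⱼ.
Σ NⱼSⱼ = 21079·7.35 + 23951·18 + 7542·15.4 + 11694·10.8 = 828490.65.
n_{65+} = 133·7542·15.4 / 828490.65 = 18.6.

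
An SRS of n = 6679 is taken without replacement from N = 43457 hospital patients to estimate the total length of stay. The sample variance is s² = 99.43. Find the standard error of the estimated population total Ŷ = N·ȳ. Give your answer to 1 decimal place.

Var(Ŷ) = N²·Var(ȳ) = N²·(1 − n/N)·s²/n.
f = 6679/43457 = 0.15369216; Var(ȳ) = 0.84630784·99.43/6679 = 0.01259895.
Var(Ŷ) = 43457² · 0.01259895 = 2.3793254 × 10^7.
SE(Ŷ) = √(2.3793254 × 10^7) = 4877.8.

4877.8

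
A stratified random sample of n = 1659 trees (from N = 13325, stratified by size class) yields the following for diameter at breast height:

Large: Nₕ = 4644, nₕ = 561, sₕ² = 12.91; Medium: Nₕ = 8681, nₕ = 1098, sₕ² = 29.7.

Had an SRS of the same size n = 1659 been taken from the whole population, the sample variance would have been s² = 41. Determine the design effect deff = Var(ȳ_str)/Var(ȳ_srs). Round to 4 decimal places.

0.5771

Var(ȳ_str) = Σ Wₕ²(1−fₕ)sₕ²/nₕ with Wₕ = Nₕ/13325:
  Large: (4644/13325)²·(1−561/4644)·12.91/561 = 0.0024575397
  Medium: (8681/13325)²·(1−1098/8681)·29.7/1098 = 0.010028373
  → Var(ȳ_str) = 0.012485913.
Var(ȳ_srs) = (1 − 1659/13325)·41/1659 = 0.02163676.
deff = 0.012485913 / 0.02163676 = 0.5771.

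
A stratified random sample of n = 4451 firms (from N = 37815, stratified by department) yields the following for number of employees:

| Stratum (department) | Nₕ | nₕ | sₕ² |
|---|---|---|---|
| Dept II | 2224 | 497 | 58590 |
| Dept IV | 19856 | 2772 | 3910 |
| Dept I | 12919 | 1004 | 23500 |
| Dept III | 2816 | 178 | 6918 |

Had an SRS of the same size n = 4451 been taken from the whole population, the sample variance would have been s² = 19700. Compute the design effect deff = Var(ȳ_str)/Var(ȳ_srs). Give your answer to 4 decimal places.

0.8637

Var(ȳ_str) = Σ Wₕ²(1−fₕ)sₕ²/nₕ with Wₕ = Nₕ/37815:
  Dept II: (2224/37815)²·(1−497/2224)·58590/497 = 0.31664018
  Dept IV: (19856/37815)²·(1−2772/19856)·3910/2772 = 0.33460825
  Dept I: (12919/37815)²·(1−1004/12919)·23500/1004 = 2.5195843
  Dept III: (2816/37815)²·(1−178/2816)·6918/178 = 0.20190161
  → Var(ȳ_str) = 3.3727343.
Var(ȳ_srs) = (1 − 4451/37815)·19700/4451 = 3.9050144.
deff = 3.3727343 / 3.9050144 = 0.8637.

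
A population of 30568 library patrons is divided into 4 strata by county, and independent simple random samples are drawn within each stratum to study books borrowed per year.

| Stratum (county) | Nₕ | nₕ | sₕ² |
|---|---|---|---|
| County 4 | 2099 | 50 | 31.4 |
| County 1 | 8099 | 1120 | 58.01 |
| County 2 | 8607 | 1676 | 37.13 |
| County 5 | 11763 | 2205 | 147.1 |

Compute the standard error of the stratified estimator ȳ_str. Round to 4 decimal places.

Var(ȳ_str) = Σₕ Wₕ²(1 − fₕ)sₕ²/nₕ with Wₕ = Nₕ/N, N = 30568.
County 4: Wₕ = 0.06866658; term = 0.06866658²·(1 − 0.02382087)·31.4/50 = 0.0028905467.
County 1: Wₕ = 0.26495027; term = 0.26495027²·(1 − 0.13828868)·58.01/1120 = 0.0031331082.
County 2: Wₕ = 0.28156896; term = 0.28156896²·(1 − 0.19472522)·37.13/1676 = 0.0014143751.
County 5: Wₕ = 0.38481418; term = 0.38481418²·(1 − 0.18745218)·147.1/2205 = 0.0080270349.
Sum = 0.015465065.
SE = √(0.015465065) = 0.1244.

0.1244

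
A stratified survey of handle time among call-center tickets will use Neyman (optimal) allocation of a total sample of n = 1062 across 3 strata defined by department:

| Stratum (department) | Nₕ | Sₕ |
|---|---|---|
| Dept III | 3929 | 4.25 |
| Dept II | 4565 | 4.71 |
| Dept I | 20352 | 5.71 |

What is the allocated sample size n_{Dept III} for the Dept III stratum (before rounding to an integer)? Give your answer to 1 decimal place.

114.8

Neyman allocation: nₕ = n·NₕSₕ / Σⱼ NⱼSⱼ.
Σ NⱼSⱼ = 3929·4.25 + 4565·4.71 + 20352·5.71 = 154409.32.
n_{Dept III} = 1062·3929·4.25 / 154409.32 = 114.8.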